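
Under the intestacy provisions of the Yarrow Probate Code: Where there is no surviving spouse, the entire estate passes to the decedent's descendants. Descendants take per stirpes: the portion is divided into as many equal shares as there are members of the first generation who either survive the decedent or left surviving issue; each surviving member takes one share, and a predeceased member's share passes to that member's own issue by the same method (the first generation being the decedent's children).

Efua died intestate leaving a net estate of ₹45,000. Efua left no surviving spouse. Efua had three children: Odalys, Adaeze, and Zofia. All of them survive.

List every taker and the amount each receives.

The entire ₹45,000 passes to the descendants.
That amount (₹45,000) is divided into 3 shares of ₹15,000: Odalys, Adaeze, and Zofia each take ₹15,000.

Odalys: ₹15,000; Adaeze: ₹15,000; Zofia: ₹15,000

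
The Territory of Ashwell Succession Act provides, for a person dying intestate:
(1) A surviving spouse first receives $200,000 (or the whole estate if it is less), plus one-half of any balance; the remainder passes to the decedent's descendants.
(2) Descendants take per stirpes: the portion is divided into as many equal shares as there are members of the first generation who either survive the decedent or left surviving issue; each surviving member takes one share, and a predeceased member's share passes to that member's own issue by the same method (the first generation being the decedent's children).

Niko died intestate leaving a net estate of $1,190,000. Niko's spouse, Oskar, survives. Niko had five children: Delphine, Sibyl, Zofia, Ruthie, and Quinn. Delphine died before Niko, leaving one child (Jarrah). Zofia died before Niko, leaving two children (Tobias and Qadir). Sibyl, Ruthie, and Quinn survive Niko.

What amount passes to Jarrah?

Jarrah receives $99,000.

Oskar first takes $200,000, leaving a balance of $990,000. Oskar then takes one-half of the balance ($495,000), for a total of $695,000. The remaining $495,000 passes to the descendants.
The descendants' portion ($495,000) is divided into 5 shares of $99,000: Sibyl, Ruthie, and Quinn each take $99,000; Delphine's $99,000 share passes to Delphine's issue; Zofia's $99,000 share passes to Zofia's issue.
Delphine's share ($99,000) passes entirely to Jarrah.
Zofia's share ($99,000) is divided into 2 shares of $49,500: Tobias and Qadir each take $49,500.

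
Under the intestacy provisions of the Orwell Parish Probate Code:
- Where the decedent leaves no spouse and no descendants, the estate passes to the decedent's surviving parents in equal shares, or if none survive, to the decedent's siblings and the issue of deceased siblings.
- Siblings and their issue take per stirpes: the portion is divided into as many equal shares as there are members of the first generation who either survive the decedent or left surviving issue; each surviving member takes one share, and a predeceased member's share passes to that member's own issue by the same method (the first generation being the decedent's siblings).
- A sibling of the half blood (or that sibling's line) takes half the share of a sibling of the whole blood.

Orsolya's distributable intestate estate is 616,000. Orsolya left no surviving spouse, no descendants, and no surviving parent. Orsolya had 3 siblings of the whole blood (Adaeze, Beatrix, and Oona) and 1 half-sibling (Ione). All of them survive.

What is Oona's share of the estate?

The entire 616,000 passes to the siblings and their issue.
Counting each half-blood sibling's line as half a unit, there are 7/2 units in 616,000, so one unit is 176,000. Whole-blood lines (Adaeze, Beatrix, and Oona) take 176,000 each; half-blood lines (Ione) take 88,000 each.

Oona receives 176,000.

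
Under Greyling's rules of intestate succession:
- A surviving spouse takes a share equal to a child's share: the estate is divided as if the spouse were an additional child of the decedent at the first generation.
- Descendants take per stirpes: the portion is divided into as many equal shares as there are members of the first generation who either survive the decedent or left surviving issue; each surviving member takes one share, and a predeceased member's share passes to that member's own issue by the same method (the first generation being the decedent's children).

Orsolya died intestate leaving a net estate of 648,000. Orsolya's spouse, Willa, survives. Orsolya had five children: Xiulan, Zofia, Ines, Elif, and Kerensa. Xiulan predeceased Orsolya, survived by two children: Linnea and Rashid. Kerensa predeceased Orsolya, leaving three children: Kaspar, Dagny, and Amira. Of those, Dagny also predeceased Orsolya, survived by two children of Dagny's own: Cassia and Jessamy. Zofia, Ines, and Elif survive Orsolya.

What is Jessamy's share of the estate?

The spouse counts as an additional share at the children's level, so there are 6 primary shares of 108,000. Willa takes one such share (108,000).
The children's combined portion (540,000) is divided into 5 shares of 108,000: Zofia, Ines, and Elif each take 108,000; Xiulan's 108,000 share passes to Xiulan's issue; Kerensa's 108,000 share passes to Kerensa's issue.
Xiulan's share (108,000) is divided into 2 shares of 54,000: Linnea and Rashid each take 54,000.
Kerensa's share (108,000) is divided into 3 shares of 36,000: Kaspar and Amira each take 36,000; Dagny's 36,000 share passes to Dagny's issue.
Dagny's share (36,000) is divided into 2 shares of 18,000: Cassia and Jessamy each take 18,000.

Jessamy receives 18,000.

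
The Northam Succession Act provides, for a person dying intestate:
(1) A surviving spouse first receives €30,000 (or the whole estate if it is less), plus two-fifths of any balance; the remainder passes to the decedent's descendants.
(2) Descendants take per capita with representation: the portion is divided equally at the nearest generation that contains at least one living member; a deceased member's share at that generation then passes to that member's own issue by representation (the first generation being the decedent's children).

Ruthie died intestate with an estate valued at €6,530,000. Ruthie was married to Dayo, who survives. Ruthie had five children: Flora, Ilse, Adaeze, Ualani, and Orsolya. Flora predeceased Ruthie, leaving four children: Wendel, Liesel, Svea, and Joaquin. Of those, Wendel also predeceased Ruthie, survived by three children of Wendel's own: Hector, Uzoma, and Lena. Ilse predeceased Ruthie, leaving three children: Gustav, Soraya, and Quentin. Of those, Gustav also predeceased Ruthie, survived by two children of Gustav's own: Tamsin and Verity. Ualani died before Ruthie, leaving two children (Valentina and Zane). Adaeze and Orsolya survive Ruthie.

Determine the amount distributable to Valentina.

Dayo first takes €30,000, leaving a balance of €6,500,000. Dayo then takes two-fifths of the balance (€2,600,000), for a total of €2,630,000. The remaining €3,900,000 passes to the descendants.
The descendants' portion (€3,900,000) is divided into 5 shares of €780,000: Adaeze and Orsolya each take €780,000; Flora's €780,000 share passes to Flora's issue; Ilse's €780,000 share passes to Ilse's issue; Ualani's €780,000 share passes to Ualani's issue.
Flora's share (€780,000) is divided into 4 shares of €195,000: Liesel, Svea, and Joaquin each take €195,000; Wendel's €195,000 share passes to Wendel's issue.
Wendel's share (€195,000) is divided into 3 shares of €65,000: Hector, Uzoma, and Lena each take €65,000.
Ilse's share (€780,000) is divided into 3 shares of €260,000: Soraya and Quentin each take €260,000; Gustav's €260,000 share passes to Gustav's issue.
Gustav's share (€260,000) is divided into 2 shares of €130,000: Tamsin and Verity each take €130,000.
Ualani's share (€780,000) is divided into 2 shares of €390,000: Valentina and Zane each take €390,000.

Valentina receives €390,000.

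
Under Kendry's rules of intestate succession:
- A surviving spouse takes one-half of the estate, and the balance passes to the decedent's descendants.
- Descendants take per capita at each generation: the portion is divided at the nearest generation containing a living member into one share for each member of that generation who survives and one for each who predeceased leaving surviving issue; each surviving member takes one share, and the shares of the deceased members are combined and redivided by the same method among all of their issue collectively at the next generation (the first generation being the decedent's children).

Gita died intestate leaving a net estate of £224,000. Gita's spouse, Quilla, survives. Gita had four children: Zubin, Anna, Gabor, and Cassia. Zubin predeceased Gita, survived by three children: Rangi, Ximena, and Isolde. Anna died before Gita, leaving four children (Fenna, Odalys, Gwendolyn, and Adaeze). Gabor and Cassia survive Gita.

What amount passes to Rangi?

Rangi receives £8,000.

Quilla takes one-half of £224,000 = £112,000. The remaining £112,000 passes to the descendants.
The descendants' portion (£112,000) is divided at the children's generation into 4 shares of £28,000. Gabor and Cassia each take £28,000. The 2 shares of the deceased (Zubin and Anna) are combined into a pool of £56,000.
That pool (£56,000) is divided at the grandchildren's generation equally among Rangi, Ximena, Isolde, Fenna, Odalys, Gwendolyn, and Adaeze: £8,000 each.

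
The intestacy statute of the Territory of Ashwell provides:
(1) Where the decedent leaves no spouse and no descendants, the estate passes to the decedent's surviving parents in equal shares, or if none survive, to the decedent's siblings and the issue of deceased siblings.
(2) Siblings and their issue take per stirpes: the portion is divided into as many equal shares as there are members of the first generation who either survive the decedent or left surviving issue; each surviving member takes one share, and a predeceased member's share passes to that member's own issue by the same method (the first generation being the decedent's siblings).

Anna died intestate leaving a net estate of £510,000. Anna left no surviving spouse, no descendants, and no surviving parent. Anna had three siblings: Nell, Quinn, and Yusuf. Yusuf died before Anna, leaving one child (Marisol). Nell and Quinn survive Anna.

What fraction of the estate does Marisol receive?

The entire £510,000 passes to the siblings and their issue.
That amount (£510,000) is divided into 3 shares of £170,000: Nell and Quinn each take £170,000; Yusuf's £170,000 share passes to Yusuf's issue.
Yusuf's share (£170,000) passes entirely to Marisol.

Marisol receives 1/3 of the estate.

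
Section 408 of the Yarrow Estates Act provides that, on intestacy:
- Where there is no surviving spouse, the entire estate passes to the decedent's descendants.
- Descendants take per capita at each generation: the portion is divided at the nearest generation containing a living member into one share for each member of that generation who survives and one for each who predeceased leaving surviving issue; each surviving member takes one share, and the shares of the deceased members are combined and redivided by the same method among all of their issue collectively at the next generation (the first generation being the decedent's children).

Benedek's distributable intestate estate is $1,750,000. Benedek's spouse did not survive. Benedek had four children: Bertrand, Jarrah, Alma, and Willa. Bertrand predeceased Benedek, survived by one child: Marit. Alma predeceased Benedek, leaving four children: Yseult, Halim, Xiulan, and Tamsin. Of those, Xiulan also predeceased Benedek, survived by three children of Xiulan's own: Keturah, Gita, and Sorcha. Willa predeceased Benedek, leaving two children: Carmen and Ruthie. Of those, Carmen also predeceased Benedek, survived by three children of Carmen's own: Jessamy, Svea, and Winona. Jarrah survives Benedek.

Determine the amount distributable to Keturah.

The entire $1,750,000 passes to the descendants.
That amount ($1,750,000) is divided at the children's generation into 4 shares of $437,500. Jarrah takes $437,500. The 3 shares of the deceased (Bertrand, Alma, and Willa) are combined into a pool of $1,312,500.
That pool ($1,312,500) is divided at the grandchildren's generation into 7 shares of $187,500. Marit, Yseult, Halim, Tamsin, and Ruthie each take $187,500. The 2 shares of the deceased (Xiulan and Carmen) are combined into a pool of $375,000.
That pool ($375,000) is divided at the great-grandchildren's generation equally among Keturah, Gita, Sorcha, Jessamy, Svea, and Winona: $62,500 each.

Keturah receives $62,500.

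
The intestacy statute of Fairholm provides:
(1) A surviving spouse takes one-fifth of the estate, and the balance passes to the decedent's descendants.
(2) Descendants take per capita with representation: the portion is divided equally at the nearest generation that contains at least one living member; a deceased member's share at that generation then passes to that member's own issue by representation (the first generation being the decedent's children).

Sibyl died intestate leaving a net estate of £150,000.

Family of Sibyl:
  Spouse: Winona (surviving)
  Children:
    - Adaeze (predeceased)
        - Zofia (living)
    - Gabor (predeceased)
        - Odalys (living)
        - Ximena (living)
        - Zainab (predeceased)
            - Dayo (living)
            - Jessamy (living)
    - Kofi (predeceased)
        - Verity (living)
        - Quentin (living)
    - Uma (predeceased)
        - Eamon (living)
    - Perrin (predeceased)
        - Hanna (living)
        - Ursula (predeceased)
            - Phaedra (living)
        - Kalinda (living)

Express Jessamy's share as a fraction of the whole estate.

Jessamy receives 1/25 of the estate.

Winona takes one-fifth of £150,000 = £30,000. The remaining £120,000 passes to the descendants.
No child survives, so the initial division is made at the grandchildren's generation.
The descendants' portion (£120,000) is divided into 10 shares of £12,000: Zofia, Odalys, Ximena, Verity, Quentin, Eamon, Hanna, and Kalinda each take £12,000; Zainab's £12,000 share passes to Zainab's issue; Ursula's £12,000 share passes to Ursula's issue.
Zainab's share (£12,000) is divided into 2 shares of £6,000: Dayo and Jessamy each take £6,000.
Ursula's share (£12,000) passes entirely to Phaedra.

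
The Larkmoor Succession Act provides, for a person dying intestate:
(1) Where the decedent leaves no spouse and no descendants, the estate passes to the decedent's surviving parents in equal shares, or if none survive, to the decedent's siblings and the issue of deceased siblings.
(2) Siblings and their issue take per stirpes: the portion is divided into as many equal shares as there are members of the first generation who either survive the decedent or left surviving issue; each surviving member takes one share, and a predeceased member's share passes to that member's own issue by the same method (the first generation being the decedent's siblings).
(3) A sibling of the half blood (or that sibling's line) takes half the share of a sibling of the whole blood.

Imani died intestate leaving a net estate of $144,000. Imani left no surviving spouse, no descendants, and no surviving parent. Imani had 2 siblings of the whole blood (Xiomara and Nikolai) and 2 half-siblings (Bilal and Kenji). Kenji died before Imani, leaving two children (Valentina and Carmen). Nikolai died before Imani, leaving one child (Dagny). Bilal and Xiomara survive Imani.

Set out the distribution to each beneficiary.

Bilal: $24,000; Xiomara: $48,000; Valentina: $12,000; Carmen: $12,000; Dagny: $48,000

The entire $144,000 passes to the siblings and their issue.
Counting each half-blood sibling's line as half a unit, there are 3 units in $144,000, so one unit is $48,000. Whole-blood lines (Xiomara and Nikolai) take $48,000 each; half-blood lines (Bilal and Kenji) take $24,000 each.
Kenji's share ($24,000) is divided into 2 shares of $12,000: Valentina and Carmen each take $12,000.
Nikolai's share ($48,000) passes entirely to Dagny.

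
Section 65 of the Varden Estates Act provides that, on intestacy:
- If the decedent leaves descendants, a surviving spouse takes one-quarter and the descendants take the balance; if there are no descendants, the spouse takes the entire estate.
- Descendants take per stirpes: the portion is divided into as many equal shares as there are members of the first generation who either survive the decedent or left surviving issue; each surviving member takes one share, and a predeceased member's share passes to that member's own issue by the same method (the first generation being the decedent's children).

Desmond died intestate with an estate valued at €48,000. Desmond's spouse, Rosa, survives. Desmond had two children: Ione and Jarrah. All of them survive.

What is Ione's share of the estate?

Ione receives €18,000.

Rosa takes one-quarter of €48,000 = €12,000. The remaining €36,000 passes to the descendants.
The descendants' portion (€36,000) is divided into 2 shares of €18,000: Ione and Jarrah each take €18,000.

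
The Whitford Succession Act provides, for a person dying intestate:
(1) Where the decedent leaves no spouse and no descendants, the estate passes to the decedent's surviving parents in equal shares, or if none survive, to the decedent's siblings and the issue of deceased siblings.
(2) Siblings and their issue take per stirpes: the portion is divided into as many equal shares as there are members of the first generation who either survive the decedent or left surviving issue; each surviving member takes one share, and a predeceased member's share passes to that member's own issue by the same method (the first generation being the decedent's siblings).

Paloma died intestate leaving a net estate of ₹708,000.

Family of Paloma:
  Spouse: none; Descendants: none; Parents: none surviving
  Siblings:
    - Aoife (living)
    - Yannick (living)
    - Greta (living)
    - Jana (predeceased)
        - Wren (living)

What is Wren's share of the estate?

Wren receives ₹177,000.

The entire ₹708,000 passes to the siblings and their issue.
That amount (₹708,000) is divided into 4 shares of ₹177,000: Aoife, Yannick, and Greta each take ₹177,000; Jana's ₹177,000 share passes to Jana's issue.
Jana's share (₹177,000) passes entirely to Wren.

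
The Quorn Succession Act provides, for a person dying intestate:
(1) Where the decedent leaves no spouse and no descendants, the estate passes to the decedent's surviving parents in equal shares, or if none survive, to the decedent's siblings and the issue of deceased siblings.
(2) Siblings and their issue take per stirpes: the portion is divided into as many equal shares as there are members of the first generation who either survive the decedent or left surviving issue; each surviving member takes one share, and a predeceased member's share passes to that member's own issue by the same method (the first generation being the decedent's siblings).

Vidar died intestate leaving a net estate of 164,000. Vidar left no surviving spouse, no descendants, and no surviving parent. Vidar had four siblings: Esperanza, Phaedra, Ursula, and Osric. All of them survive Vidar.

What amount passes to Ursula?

The entire 164,000 passes to the siblings and their issue.
That amount (164,000) is divided into 4 shares of 41,000: Esperanza, Phaedra, Ursula, and Osric each take 41,000.

Ursula receives 41,000.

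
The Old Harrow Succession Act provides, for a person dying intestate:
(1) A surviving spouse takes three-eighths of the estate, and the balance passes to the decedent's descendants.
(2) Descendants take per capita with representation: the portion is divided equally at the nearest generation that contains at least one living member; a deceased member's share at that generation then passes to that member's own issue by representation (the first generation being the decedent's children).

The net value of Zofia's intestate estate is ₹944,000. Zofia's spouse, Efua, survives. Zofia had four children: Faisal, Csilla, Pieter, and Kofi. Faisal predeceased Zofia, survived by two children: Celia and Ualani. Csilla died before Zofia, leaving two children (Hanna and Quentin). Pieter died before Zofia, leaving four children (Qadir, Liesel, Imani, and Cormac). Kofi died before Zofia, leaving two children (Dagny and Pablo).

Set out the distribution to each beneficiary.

Efua: ₹354,000; Celia: ₹59,000; Ualani: ₹59,000; Hanna: ₹59,000; Quentin: ₹59,000; Qadir: ₹59,000; Liesel: ₹59,000; Imani: ₹59,000; Cormac: ₹59,000; Dagny: ₹59,000; Pablo: ₹59,000

Efua takes three-eighths of ₹944,000 = ₹354,000. The remaining ₹590,000 passes to the descendants.
No child survives, so the initial division is made at the grandchildren's generation.
The descendants' portion (₹590,000) is divided into 10 shares of ₹59,000: Celia, Ualani, Hanna, Quentin, Qadir, Liesel, Imani, Cormac, Dagny, and Pablo each take ₹59,000.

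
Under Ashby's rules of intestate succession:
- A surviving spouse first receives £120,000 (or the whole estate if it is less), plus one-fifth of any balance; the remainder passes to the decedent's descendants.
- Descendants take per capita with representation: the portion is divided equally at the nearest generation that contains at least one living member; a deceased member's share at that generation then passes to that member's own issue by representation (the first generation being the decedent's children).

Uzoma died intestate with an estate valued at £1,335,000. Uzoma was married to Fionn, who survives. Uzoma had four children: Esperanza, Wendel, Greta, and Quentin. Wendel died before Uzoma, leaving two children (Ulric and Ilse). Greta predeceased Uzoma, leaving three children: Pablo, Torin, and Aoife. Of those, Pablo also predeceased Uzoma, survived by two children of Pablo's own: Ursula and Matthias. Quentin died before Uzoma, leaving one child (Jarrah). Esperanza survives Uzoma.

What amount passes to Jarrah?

Fionn first takes £120,000, leaving a balance of £1,215,000. Fionn then takes one-fifth of the balance (£243,000), for a total of £363,000. The remaining £972,000 passes to the descendants.
The descendants' portion (£972,000) is divided into 4 shares of £243,000: Esperanza takes £243,000; Wendel's £243,000 share passes to Wendel's issue; Greta's £243,000 share passes to Greta's issue; Quentin's £243,000 share passes to Quentin's issue.
Wendel's share (£243,000) is divided into 2 shares of £121,500: Ulric and Ilse each take £121,500.
Greta's share (£243,000) is divided into 3 shares of £81,000: Torin and Aoife each take £81,000; Pablo's £81,000 share passes to Pablo's issue.
Pablo's share (£81,000) is divided into 2 shares of £40,500: Ursula and Matthias each take £40,500.
Quentin's share (£243,000) passes entirely to Jarrah.

Jarrah receives £243,000.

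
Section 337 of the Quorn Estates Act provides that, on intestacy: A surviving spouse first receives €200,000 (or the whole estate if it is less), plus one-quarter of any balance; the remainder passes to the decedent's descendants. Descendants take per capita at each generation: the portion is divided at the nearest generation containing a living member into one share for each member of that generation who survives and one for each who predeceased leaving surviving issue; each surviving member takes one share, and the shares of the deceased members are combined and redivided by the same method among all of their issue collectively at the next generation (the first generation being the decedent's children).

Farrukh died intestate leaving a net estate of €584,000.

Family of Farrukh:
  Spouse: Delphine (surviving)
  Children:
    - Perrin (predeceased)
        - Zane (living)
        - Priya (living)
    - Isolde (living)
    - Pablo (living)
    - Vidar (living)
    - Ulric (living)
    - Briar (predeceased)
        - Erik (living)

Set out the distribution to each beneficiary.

Delphine first takes €200,000, leaving a balance of €384,000. Delphine then takes one-quarter of the balance (€96,000), for a total of €296,000. The remaining €288,000 passes to the descendants.
The descendants' portion (€288,000) is divided at the children's generation into 6 shares of €48,000. Isolde, Pablo, Vidar, and Ulric each take €48,000. The 2 shares of the deceased (Perrin and Briar) are combined into a pool of €96,000.
That pool (€96,000) is divided at the grandchildren's generation equally among Zane, Priya, and Erik: €32,000 each.

Delphine: €296,000; Zane: €32,000; Priya: €32,000; Isolde: €48,000; Pablo: €48,000; Vidar: €48,000; Ulric: €48,000; Erik: €32,000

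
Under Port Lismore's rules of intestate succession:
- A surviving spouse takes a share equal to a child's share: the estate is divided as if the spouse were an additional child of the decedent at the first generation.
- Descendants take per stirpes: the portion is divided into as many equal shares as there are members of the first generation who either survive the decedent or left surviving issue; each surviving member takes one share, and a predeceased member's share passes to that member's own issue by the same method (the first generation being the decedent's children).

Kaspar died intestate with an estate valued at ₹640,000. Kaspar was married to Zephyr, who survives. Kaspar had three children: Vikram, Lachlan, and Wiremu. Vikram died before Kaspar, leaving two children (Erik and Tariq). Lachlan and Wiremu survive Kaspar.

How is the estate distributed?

The spouse counts as an additional share at the children's level, so there are 4 primary shares of ₹160,000. Zephyr takes one such share (₹160,000).
The children's combined portion (₹480,000) is divided into 3 shares of ₹160,000: Lachlan and Wiremu each take ₹160,000; Vikram's ₹160,000 share passes to Vikram's issue.
Vikram's share (₹160,000) is divided into 2 shares of ₹80,000: Erik and Tariq each take ₹80,000.

Zephyr: ₹160,000; Erik: ₹80,000; Tariq: ₹80,000; Lachlan: ₹160,000; Wiremu: ₹160,000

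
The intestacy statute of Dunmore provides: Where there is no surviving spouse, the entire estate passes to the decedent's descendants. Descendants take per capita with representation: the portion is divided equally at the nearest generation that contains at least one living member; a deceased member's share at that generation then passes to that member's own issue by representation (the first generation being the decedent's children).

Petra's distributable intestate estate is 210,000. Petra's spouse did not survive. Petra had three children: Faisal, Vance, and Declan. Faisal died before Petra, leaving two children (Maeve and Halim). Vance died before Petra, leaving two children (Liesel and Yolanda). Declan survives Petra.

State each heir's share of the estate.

The entire 210,000 passes to the descendants.
That amount (210,000) is divided into 3 shares of 70,000: Declan takes 70,000; Faisal's 70,000 share passes to Faisal's issue; Vance's 70,000 share passes to Vance's issue.
Faisal's share (70,000) is divided into 2 shares of 35,000: Maeve and Halim each take 35,000.
Vance's share (70,000) is divided into 2 shares of 35,000: Liesel and Yolanda each take 35,000.

Maeve: 35,000; Halim: 35,000; Liesel: 35,000; Yolanda: 35,000; Declan: 70,000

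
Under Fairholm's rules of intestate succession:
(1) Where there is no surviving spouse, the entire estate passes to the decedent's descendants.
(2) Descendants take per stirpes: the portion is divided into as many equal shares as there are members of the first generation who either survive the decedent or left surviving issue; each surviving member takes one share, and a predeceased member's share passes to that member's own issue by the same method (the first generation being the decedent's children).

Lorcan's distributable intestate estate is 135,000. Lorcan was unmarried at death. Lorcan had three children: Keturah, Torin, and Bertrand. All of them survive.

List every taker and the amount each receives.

The entire 135,000 passes to the descendants.
That amount (135,000) is divided into 3 shares of 45,000: Keturah, Torin, and Bertrand each take 45,000.

Keturah: 45,000; Torin: 45,000; Bertrand: 45,000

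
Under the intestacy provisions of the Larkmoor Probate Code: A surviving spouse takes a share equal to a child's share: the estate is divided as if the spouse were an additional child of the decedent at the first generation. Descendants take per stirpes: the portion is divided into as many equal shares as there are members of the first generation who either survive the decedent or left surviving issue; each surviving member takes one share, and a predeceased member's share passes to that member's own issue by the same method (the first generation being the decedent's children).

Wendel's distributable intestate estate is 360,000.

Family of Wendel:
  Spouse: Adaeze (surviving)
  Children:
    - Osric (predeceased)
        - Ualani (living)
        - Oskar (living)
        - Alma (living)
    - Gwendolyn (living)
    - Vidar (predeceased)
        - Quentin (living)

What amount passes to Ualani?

Ualani receives 30,000.

The spouse counts as an additional share at the children's level, so there are 4 primary shares of 90,000. Adaeze takes one such share (90,000).
The children's combined portion (270,000) is divided into 3 shares of 90,000: Gwendolyn takes 90,000; Osric's 90,000 share passes to Osric's issue; Vidar's 90,000 share passes to Vidar's issue.
Osric's share (90,000) is divided into 3 shares of 30,000: Ualani, Oskar, and Alma each take 30,000.
Vidar's share (90,000) passes entirely to Quentin.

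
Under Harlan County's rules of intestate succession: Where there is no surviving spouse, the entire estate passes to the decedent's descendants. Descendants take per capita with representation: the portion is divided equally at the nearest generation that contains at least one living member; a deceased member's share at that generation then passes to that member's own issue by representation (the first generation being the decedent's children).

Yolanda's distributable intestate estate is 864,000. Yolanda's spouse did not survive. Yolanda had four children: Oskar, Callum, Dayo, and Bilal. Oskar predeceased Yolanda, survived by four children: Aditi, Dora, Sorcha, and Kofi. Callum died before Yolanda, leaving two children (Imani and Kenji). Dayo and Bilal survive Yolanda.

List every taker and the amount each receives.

The entire 864,000 passes to the descendants.
That amount (864,000) is divided into 4 shares of 216,000: Dayo and Bilal each take 216,000; Oskar's 216,000 share passes to Oskar's issue; Callum's 216,000 share passes to Callum's issue.
Oskar's share (216,000) is divided into 4 shares of 54,000: Aditi, Dora, Sorcha, and Kofi each take 54,000.
Callum's share (216,000) is divided into 2 shares of 108,000: Imani and Kenji each take 108,000.

Aditi: 54,000; Dora: 54,000; Sorcha: 54,000; Kofi: 54,000; Imani: 108,000; Kenji: 108,000; Dayo: 216,000; Bilal: 216,000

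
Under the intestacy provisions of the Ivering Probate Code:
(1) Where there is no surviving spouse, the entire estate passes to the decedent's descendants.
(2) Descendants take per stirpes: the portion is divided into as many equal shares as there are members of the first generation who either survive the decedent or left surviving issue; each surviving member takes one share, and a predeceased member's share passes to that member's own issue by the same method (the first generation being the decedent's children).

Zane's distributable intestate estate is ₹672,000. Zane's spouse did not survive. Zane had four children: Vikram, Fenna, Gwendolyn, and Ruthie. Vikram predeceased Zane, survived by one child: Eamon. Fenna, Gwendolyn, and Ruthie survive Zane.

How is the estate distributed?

The entire ₹672,000 passes to the descendants.
That amount (₹672,000) is divided into 4 shares of ₹168,000: Fenna, Gwendolyn, and Ruthie each take ₹168,000; Vikram's ₹168,000 share passes to Vikram's issue.
Vikram's share (₹168,000) passes entirely to Eamon.

Eamon: ₹168,000; Fenna: ₹168,000; Gwendolyn: ₹168,000; Ruthie: ₹168,000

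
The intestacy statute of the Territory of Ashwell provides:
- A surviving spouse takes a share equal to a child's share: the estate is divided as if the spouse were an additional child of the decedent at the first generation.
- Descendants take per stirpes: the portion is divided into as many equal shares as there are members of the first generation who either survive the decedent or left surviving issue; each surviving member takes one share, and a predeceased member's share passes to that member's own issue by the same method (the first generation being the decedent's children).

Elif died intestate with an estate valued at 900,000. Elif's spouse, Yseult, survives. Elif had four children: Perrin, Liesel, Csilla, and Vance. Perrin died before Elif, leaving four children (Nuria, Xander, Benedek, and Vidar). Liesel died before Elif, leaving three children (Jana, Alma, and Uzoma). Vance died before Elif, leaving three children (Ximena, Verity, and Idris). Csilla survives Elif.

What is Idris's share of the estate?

The spouse counts as an additional share at the children's level, so there are 5 primary shares of 180,000. Yseult takes one such share (180,000).
The children's combined portion (720,000) is divided into 4 shares of 180,000: Csilla takes 180,000; Perrin's 180,000 share passes to Perrin's issue; Liesel's 180,000 share passes to Liesel's issue; Vance's 180,000 share passes to Vance's issue.
Perrin's share (180,000) is divided into 4 shares of 45,000: Nuria, Xander, Benedek, and Vidar each take 45,000.
Liesel's share (180,000) is divided into 3 shares of 60,000: Jana, Alma, and Uzoma each take 60,000.
Vance's share (180,000) is divided into 3 shares of 60,000: Ximena, Verity, and Idris each take 60,000.

Idris receives 60,000.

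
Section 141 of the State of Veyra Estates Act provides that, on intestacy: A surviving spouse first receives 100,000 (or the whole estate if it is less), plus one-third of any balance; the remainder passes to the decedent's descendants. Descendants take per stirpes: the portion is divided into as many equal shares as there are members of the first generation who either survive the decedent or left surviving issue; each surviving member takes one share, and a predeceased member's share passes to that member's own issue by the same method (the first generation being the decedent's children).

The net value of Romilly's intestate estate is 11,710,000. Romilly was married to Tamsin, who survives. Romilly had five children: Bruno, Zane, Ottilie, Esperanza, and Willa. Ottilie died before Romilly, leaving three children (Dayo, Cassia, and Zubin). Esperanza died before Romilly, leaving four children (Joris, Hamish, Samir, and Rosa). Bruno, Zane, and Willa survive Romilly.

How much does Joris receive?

Joris receives 387,000.

Tamsin first takes 100,000, leaving a balance of 11,610,000. Tamsin then takes one-third of the balance (3,870,000), for a total of 3,970,000. The remaining 7,740,000 passes to the descendants.
The descendants' portion (7,740,000) is divided into 5 shares of 1,548,000: Bruno, Zane, and Willa each take 1,548,000; Ottilie's 1,548,000 share passes to Ottilie's issue; Esperanza's 1,548,000 share passes to Esperanza's issue.
Ottilie's share (1,548,000) is divided into 3 shares of 516,000: Dayo, Cassia, and Zubin each take 516,000.
Esperanza's share (1,548,000) is divided into 4 shares of 387,000: Joris, Hamish, Samir, and Rosa each take 387,000.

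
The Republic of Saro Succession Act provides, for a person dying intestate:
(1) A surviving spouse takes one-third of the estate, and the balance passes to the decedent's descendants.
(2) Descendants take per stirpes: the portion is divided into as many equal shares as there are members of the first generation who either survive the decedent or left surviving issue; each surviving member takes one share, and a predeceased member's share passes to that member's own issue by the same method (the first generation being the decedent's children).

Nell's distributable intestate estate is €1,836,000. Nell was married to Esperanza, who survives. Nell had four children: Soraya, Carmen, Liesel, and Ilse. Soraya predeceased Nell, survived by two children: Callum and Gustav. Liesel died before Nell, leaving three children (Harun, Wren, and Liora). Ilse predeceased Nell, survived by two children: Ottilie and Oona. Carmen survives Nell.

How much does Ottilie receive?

Ottilie receives €153,000.

Esperanza takes one-third of €1,836,000 = €612,000. The remaining €1,224,000 passes to the descendants.
The descendants' portion (€1,224,000) is divided into 4 shares of €306,000: Carmen takes €306,000; Soraya's €306,000 share passes to Soraya's issue; Liesel's €306,000 share passes to Liesel's issue; Ilse's €306,000 share passes to Ilse's issue.
Soraya's share (€306,000) is divided into 2 shares of €153,000: Callum and Gustav each take €153,000.
Liesel's share (€306,000) is divided into 3 shares of €102,000: Harun, Wren, and Liora each take €102,000.
Ilse's share (€306,000) is divided into 2 shares of €153,000: Ottilie and Oona each take €153,000.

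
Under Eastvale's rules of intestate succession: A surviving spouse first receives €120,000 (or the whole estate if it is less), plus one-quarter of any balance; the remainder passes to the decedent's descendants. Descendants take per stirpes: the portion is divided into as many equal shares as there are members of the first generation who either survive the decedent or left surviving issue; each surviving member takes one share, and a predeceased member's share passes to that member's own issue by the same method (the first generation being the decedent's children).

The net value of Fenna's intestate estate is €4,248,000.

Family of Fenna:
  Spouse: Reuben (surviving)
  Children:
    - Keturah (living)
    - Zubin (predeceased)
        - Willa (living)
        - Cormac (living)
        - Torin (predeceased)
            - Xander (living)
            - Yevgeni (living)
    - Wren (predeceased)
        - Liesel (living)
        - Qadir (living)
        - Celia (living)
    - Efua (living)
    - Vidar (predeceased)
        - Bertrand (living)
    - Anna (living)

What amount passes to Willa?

Willa receives €172,000.

Reuben first takes €120,000, leaving a balance of €4,128,000. Reuben then takes one-quarter of the balance (€1,032,000), for a total of €1,152,000. The remaining €3,096,000 passes to the descendants.
The descendants' portion (€3,096,000) is divided into 6 shares of €516,000: Keturah, Efua, and Anna each take €516,000; Zubin's €516,000 share passes to Zubin's issue; Wren's €516,000 share passes to Wren's issue; Vidar's €516,000 share passes to Vidar's issue.
Zubin's share (€516,000) is divided into 3 shares of €172,000: Willa and Cormac each take €172,000; Torin's €172,000 share passes to Torin's issue.
Torin's share (€172,000) is divided into 2 shares of €86,000: Xander and Yevgeni each take €86,000.
Wren's share (€516,000) is divided into 3 shares of €172,000: Liesel, Qadir, and Celia each take €172,000.
Vidar's share (€516,000) passes entirely to Bertrand.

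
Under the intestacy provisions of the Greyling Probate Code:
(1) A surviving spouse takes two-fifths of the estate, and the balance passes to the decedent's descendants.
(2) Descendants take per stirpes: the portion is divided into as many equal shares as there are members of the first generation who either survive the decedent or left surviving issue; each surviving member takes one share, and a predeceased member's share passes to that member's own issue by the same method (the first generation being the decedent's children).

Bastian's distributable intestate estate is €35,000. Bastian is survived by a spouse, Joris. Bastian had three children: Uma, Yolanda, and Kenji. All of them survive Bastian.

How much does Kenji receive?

Joris takes two-fifths of €35,000 = €14,000. The remaining €21,000 passes to the descendants.
The descendants' portion (€21,000) is divided into 3 shares of €7,000: Uma, Yolanda, and Kenji each take €7,000.

Kenji receives €7,000.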